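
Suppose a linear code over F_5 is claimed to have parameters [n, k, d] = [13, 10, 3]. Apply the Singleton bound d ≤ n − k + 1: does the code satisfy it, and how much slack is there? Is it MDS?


Singleton RHS = n − k + 1 = 4, slack = 1, bound satisfied, not MDS.

Singleton bound: d ≤ n − k + 1.
Here n = 13, k = 10, so n − k + 1 = 4.
Given d = 3, check d ≤ 4: YES.
Slack = (n − k + 1) − d = 1.
The code is NOT MDS (slack = 1 > 0).
Description: the claimed parameters are [13, 10, 3]_5; such a code would be non-MDS.


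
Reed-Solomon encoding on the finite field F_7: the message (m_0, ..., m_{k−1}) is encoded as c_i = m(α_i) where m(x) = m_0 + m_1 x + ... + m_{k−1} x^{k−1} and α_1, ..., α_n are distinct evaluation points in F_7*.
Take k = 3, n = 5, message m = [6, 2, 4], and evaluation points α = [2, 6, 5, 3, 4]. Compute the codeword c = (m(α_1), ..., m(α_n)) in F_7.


c = [5, 1, 4, 6, 1]

Message polynomial: m(x) = 6 + 2·x + 4·x^2 (mod 7).
For each evaluation point α_i, compute m(α_i) mod 7:
  α_1 = 2: Horner steps 4 → 3 → 5, so m(2) = 5.
  α_2 = 6: Horner steps 4 → 5 → 1, so m(6) = 1.
  α_3 = 5: Horner steps 4 → 1 → 4, so m(5) = 4.
  α_4 = 3: Horner steps 4 → 0 → 6, so m(3) = 6.
  α_5 = 4: Horner steps 4 → 4 → 1, so m(4) = 1.
Codeword c = [5, 1, 4, 6, 1] ∈ F_7^5.


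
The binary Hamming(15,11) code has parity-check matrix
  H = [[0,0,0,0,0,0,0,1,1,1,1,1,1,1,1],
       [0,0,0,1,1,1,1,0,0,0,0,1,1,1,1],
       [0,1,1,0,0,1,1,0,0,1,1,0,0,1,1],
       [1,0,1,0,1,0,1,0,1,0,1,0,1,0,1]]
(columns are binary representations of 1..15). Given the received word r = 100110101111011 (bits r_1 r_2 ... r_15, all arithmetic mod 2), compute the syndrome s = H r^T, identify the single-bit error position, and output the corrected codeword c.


s = (0, 0, 1, 0)^T, error position = 2, corrected codeword c = 110110101111011

Compute s = H r^T mod 2 one row at a time:
  s_1 = 0 + 1 + 1 + 1 + 1 + 0 + 1 + 1 = 6 ≡ 0 (mod 2).
  s_2 = 1 + 1 + 0 + 1 + 1 + 0 + 1 + 1 = 6 ≡ 0 (mod 2).
  s_3 = 0 + 0 + 0 + 1 + 1 + 1 + 1 + 1 = 5 ≡ 1 (mod 2).
  s_4 = 1 + 0 + 1 + 1 + 1 + 1 + 0 + 1 = 6 ≡ 0 (mod 2).
s = (0, 0, 1, 0)^T — this equals column 2 of H (binary 0010), so error is at position 2.
Correct: flip bit 2 of r = 100110101111011 to get c = 110110101111011.


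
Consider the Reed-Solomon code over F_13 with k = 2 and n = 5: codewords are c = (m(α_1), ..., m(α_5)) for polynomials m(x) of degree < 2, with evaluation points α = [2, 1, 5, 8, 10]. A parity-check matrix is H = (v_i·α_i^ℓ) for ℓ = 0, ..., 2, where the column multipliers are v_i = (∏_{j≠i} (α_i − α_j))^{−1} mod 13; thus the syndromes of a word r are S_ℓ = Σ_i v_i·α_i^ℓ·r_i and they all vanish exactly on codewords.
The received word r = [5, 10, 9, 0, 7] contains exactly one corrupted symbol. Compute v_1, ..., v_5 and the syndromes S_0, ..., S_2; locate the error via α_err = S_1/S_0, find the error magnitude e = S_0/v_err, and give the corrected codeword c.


S = (3, 3, 3), error at position 2, error magnitude e = 2, c = [5, 8, 9, 0, 7].

Step 1: column multipliers v_i = (∏_{j≠i}(α_i − α_j))^{−1} mod 13.
  i = 1 (α = 2): (2−1)(2−5)(2−8)(2−10) = 1·(−3)·(−6)·(−8) = −144 ≡ 12, so v_1 = 12^{−1} = 12 (mod 13).
  i = 2 (α = 1): (1−2)(1−5)(1−8)(1−10) = (−1)·(−4)·(−7)·(−9) = 252 ≡ 5, so v_2 = 5^{−1} = 8 (mod 13).
  i = 3 (α = 5): (5−2)(5−1)(5−8)(5−10) = 3·4·(−3)·(−5) = 180 ≡ 11, so v_3 = 11^{−1} = 6 (mod 13).
  i = 4 (α = 8): (8−2)(8−1)(8−5)(8−10) = 6·7·3·(−2) = −252 ≡ 8, so v_4 = 8^{−1} = 5 (mod 13).
  i = 5 (α = 10): (10−2)(10−1)(10−5)(10−8) = 8·9·5·2 = 720 ≡ 5, so v_5 = 5^{−1} = 8 (mod 13).
  v = [12, 8, 6, 5, 8].
Step 2: syndromes of r = [5, 10, 9, 0, 7] (all sums mod 13).
  S_0 = Σ v_i r_i = 12·5 + 8·10 + 6·9 + 5·0 + 8·7 = 250 ≡ 3.
  S_1 = Σ v_i α_i r_i = 12·2·5 + 8·1·10 + 6·5·9 + 5·8·0 + 8·10·7 = 1030 ≡ 3.
  α_i^2 mod 13 = [4, 1, 12, 12, 9].
  S_2 = Σ v_i α_i^2 r_i = 12·4·5 + 8·1·10 + 6·12·9 + 5·12·0 + 8·9·7 = 1472 ≡ 3.
  S = (3, 3, 3) ≠ 0, so r is not a codeword (an error is present).
Step 3: locate the error. For a single error e at position i, S_ℓ = v_i·e·α_i^ℓ, so α_err = S_1/S_0.
  S_0^{−1} = 3^{−1} = 9 (mod 13), so α_err = 3·9 = 27 ≡ 1 = α_2. Error position i = 2.
  Consistency check: S_2/S_1 = 3·9 = 27 ≡ 1 = α_err ✓ (single-error assumption holds).
Step 4: error magnitude e = S_0/v_2 = S_0·∏_{j≠2}(α_2 − α_j) = 3·5 = 15 ≡ 2 (mod 13).
Step 5: correct position 2: c_2 = r_2 − e = 10 − 2 ≡ 8 (mod 13). Hence c = [5, 8, 9, 0, 7].
  Check: interpolating c through the α_i gives m(x) = 11 + 10·x (degree < 2) with m(α_i) = c_i for every i, so c is indeed a codeword.


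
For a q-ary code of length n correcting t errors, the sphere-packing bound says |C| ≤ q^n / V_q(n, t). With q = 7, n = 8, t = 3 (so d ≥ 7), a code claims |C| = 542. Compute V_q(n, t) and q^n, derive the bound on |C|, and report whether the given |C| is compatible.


V_q(n, t) = 13153, q^n = 5764801, Hamming bound = 438, |C| = 542 > bound (violated).

Step 1: Compute V_q(n, t) = Σ_{j=0}^3 C(n, j) (q−1)^j.
  j = 0: C(8,0)·(6)^0 = 1·1 = 1.
  j = 1: C(8,1)·(6)^1 = 8·6 = 48.
  j = 2: C(8,2)·(6)^2 = 28·36 = 1008.
  j = 3: C(8,3)·(6)^3 = 56·216 = 12096.
  V_q(n, t) = 1 + 48 + 1008 + 12096 = 13153.
Step 2: q^n = 7^8 = 5764801.
Step 3: Hamming bound ⌊q^n / V_q(n,t)⌋ = ⌊5764801/13153⌋ = 438.
Step 4: Compare |C| = 542 to 438: violated.
The claimed |C| lies above the Hamming bound, so no 7-ary code of length 8 with d ≥ 7 can have 542 codewords.


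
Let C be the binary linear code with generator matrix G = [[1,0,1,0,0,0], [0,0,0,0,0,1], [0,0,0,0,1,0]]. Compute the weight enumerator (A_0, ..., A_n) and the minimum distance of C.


Weight distribution: A_0 = 1, A_1 = 2, A_2 = 2, A_3 = 2, A_4 = 1. Minimum distance d = 1.

Enumerate all 2^3 = 8 messages m ∈ F_2^3.
For each, compute codeword c = mG in F_2^6, then tally its weight.
  m = 000 → c = 000000, weight = 0.
  m = 100 → c = 101000, weight = 2.
  m = 010 → c = 000001, weight = 1.
  m = 110 → c = 101001, weight = 3.
  m = 001 → c = 000010, weight = 1.
  m = 101 → c = 101010, weight = 3.
  m = 011 → c = 000011, weight = 2.
  m = 111 → c = 101011, weight = 4.
Tally weights:
  weight 0: 1 codewords.
  weight 1: 2 codewords.
  weight 2: 2 codewords.
  weight 3: 2 codewords.
  weight 4: 1 codewords.
Minimum distance d = smallest w > 0 with A_w > 0 = 1.
Sanity: Σ A_w = 8 = 2^3 = 8 ✓.


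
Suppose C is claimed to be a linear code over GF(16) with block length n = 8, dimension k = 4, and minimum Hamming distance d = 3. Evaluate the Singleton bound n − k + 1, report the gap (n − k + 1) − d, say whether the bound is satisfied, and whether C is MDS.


Singleton RHS = n − k + 1 = 5, slack = 2, bound satisfied, not MDS.

Singleton bound: d ≤ n − k + 1.
Here n = 8, k = 4, so n − k + 1 = 5.
Given d = 3, check d ≤ 5: YES.
Slack = (n − k + 1) − d = 2.
The code is NOT MDS (slack = 2 > 0).
Description: the claimed parameters are [8, 4, 3]_16; such a code would be non-MDS.


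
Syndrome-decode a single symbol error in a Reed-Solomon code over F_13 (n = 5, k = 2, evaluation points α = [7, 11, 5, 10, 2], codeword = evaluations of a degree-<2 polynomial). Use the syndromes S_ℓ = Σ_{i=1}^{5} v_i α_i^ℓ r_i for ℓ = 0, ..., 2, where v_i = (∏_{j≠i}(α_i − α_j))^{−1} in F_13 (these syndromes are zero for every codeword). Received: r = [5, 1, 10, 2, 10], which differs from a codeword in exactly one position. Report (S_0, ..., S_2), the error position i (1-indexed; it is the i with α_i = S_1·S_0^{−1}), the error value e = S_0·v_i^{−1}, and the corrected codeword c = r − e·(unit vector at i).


S = (8, 1, 5), error at position 3, error magnitude e = 3, c = [5, 1, 7, 2, 10].

Step 1: column multipliers v_i = (∏_{j≠i}(α_i − α_j))^{−1} mod 13.
  i = 1 (α = 7): (7−11)(7−5)(7−10)(7−2) = (−4)·2·(−3)·5 = 120 ≡ 3, so v_1 = 3^{−1} = 9 (mod 13).
  i = 2 (α = 11): (11−7)(11−5)(11−10)(11−2) = 4·6·1·9 = 216 ≡ 8, so v_2 = 8^{−1} = 5 (mod 13).
  i = 3 (α = 5): (5−7)(5−11)(5−10)(5−2) = (−2)·(−6)·(−5)·3 = −180 ≡ 2, so v_3 = 2^{−1} = 7 (mod 13).
  i = 4 (α = 10): (10−7)(10−11)(10−5)(10−2) = 3·(−1)·5·8 = −120 ≡ 10, so v_4 = 10^{−1} = 4 (mod 13).
  i = 5 (α = 2): (2−7)(2−11)(2−5)(2−10) = (−5)·(−9)·(−3)·(−8) = 1080 ≡ 1, so v_5 = 1^{−1} = 1 (mod 13).
  v = [9, 5, 7, 4, 1].
Step 2: syndromes of r = [5, 1, 10, 2, 10] (all sums mod 13).
  S_0 = Σ v_i r_i = 9·5 + 5·1 + 7·10 + 4·2 + 1·10 = 138 ≡ 8.
  S_1 = Σ v_i α_i r_i = 9·7·5 + 5·11·1 + 7·5·10 + 4·10·2 + 1·2·10 = 820 ≡ 1.
  α_i^2 mod 13 = [10, 4, 12, 9, 4].
  S_2 = Σ v_i α_i^2 r_i = 9·10·5 + 5·4·1 + 7·12·10 + 4·9·2 + 1·4·10 = 1422 ≡ 5.
  S = (8, 1, 5) ≠ 0, so r is not a codeword (an error is present).
Step 3: locate the error. For a single error e at position i, S_ℓ = v_i·e·α_i^ℓ, so α_err = S_1/S_0.
  S_0^{−1} = 8^{−1} = 5 (mod 13), so α_err = 1·5 = 5 ≡ 5 = α_3. Error position i = 3.
  Consistency check: S_2/S_1 = 5·1 = 5 ≡ 5 = α_err ✓ (single-error assumption holds).
Step 4: error magnitude e = S_0/v_3 = S_0·∏_{j≠3}(α_3 − α_j) = 8·2 = 16 ≡ 3 (mod 13).
Step 5: correct position 3: c_3 = r_3 − e = 10 − 3 ≡ 7 (mod 13). Hence c = [5, 1, 7, 2, 10].
  Check: interpolating c through the α_i gives m(x) = 12 + 12·x (degree < 2) with m(α_i) = c_i for every i, so c is indeed a codeword.


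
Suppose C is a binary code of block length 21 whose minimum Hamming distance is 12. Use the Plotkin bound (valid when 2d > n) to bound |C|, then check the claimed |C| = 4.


Plotkin bound M ≤ 8; given |C| = 4 ≤ bound (satisfied).

Check applicability: 2d = 24, n = 21.
2d − n = 3 > 0, so Plotkin applies.
Compute d/(2d−n) = 12/3 ≈ 4.0000.
⌊d/(2d−n)⌋ = 4.
Plotkin bound: M ≤ 2·4 = 8.
Given |C| = 4, check: satisfied.
This |C| is below the Plotkin bound.


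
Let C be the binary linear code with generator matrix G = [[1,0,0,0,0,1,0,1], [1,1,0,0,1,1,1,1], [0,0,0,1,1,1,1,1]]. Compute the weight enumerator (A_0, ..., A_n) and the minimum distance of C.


Weight distribution: A_0 = 1, A_3 = 3, A_4 = 2, A_5 = 1, A_6 = 1. Minimum distance d = 3.

Enumerate all 2^3 = 8 messages m ∈ F_2^3.
For each, compute codeword c = mG in F_2^8, then tally its weight.
  m = 000 → c = 00000000, weight = 0.
  m = 100 → c = 10000101, weight = 3.
  m = 010 → c = 11001111, weight = 6.
  m = 110 → c = 01001010, weight = 3.
  m = 001 → c = 00011111, weight = 5.
  m = 101 → c = 10011010, weight = 4.
  m = 011 → c = 11010000, weight = 3.
  m = 111 → c = 01010101, weight = 4.
Tally weights:
  weight 0: 1 codewords.
  weight 3: 3 codewords.
  weight 4: 2 codewords.
  weight 5: 1 codewords.
  weight 6: 1 codewords.
Minimum distance d = smallest w > 0 with A_w > 0 = 3.
Sanity: Σ A_w = 8 = 2^3 = 8 ✓.


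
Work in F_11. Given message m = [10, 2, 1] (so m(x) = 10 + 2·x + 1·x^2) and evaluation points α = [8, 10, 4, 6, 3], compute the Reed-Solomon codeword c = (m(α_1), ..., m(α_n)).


c = [2, 9, 1, 3, 3]

Message polynomial: m(x) = 10 + 2·x + 1·x^2 (mod 11).
For each evaluation point α_i, compute m(α_i) mod 11:
  α_1 = 8: Horner steps 1 → 10 → 2, so m(8) = 2.
  α_2 = 10: Horner steps 1 → 1 → 9, so m(10) = 9.
  α_3 = 4: Horner steps 1 → 6 → 1, so m(4) = 1.
  α_4 = 6: Horner steps 1 → 8 → 3, so m(6) = 3.
  α_5 = 3: Horner steps 1 → 5 → 3, so m(3) = 3.
Codeword c = [2, 9, 1, 3, 3] ∈ F_11^5.


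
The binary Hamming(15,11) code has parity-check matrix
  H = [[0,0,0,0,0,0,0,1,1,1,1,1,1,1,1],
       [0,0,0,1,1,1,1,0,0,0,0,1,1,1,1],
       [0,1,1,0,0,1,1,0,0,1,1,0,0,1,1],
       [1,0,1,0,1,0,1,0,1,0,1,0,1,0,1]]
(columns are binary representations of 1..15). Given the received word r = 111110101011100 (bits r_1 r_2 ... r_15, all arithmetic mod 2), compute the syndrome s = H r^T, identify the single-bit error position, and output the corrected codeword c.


s = (0, 1, 0, 1)^T, error position = 5, corrected codeword c = 111100101011100

Compute s = H r^T mod 2 one row at a time:
  s_1 = 0 + 1 + 0 + 1 + 1 + 1 + 0 + 0 = 4 ≡ 0 (mod 2).
  s_2 = 1 + 1 + 0 + 1 + 1 + 1 + 0 + 0 = 5 ≡ 1 (mod 2).
  s_3 = 1 + 1 + 0 + 1 + 0 + 1 + 0 + 0 = 4 ≡ 0 (mod 2).
  s_4 = 1 + 1 + 1 + 1 + 1 + 1 + 1 + 0 = 7 ≡ 1 (mod 2).
s = (0, 1, 0, 1)^T — this equals column 5 of H (binary 0101), so error is at position 5.
Correct: flip bit 5 of r = 111110101011100 to get c = 111100101011100.


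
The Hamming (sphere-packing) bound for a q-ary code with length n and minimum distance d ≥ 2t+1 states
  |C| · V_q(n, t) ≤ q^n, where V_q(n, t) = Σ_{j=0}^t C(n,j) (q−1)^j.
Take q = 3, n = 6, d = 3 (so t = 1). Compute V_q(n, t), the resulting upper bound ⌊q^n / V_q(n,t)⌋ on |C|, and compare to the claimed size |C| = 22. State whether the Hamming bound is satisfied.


V_q(n, t) = 13, q^n = 729, Hamming bound = 56, |C| = 22 ≤ bound (satisfied).

Step 1: Compute V_q(n, t) = Σ_{j=0}^1 C(n, j) (q−1)^j.
  j = 0: C(6,0)·(2)^0 = 1·1 = 1.
  j = 1: C(6,1)·(2)^1 = 6·2 = 12.
  V_q(n, t) = 1 + 12 = 13.
Step 2: q^n = 3^6 = 729.
Step 3: Hamming bound ⌊q^n / V_q(n,t)⌋ = ⌊729/13⌋ = 56.
Step 4: Compare |C| = 22 to 56: satisfied.
The claimed |C| lies below the Hamming bound.


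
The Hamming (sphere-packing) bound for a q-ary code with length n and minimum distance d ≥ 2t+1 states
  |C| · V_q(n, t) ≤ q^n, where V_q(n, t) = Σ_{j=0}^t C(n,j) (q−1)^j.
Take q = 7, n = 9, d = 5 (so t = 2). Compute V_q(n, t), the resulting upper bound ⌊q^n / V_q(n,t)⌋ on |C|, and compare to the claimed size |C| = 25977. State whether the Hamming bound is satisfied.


V_q(n, t) = 1351, q^n = 40353607, Hamming bound = 29869, |C| = 25977 ≤ bound (satisfied).

Step 1: Compute V_q(n, t) = Σ_{j=0}^2 C(n, j) (q−1)^j.
  j = 0: C(9,0)·(6)^0 = 1·1 = 1.
  j = 1: C(9,1)·(6)^1 = 9·6 = 54.
  j = 2: C(9,2)·(6)^2 = 36·36 = 1296.
  V_q(n, t) = 1 + 54 + 1296 = 1351.
Step 2: q^n = 7^9 = 40353607.
Step 3: Hamming bound ⌊q^n / V_q(n,t)⌋ = ⌊40353607/1351⌋ = 29869.
Step 4: Compare |C| = 25977 to 29869: satisfied.
The claimed |C| lies below the Hamming bound.


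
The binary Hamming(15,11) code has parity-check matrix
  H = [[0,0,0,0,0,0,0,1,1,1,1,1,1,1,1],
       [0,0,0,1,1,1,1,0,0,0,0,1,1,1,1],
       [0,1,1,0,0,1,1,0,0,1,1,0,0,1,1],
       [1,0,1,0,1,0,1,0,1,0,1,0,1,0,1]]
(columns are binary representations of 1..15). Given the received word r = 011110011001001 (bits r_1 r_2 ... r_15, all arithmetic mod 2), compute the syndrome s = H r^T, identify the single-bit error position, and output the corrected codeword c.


s = (0, 0, 1, 0)^T, error position = 2, corrected codeword c = 001110011001001

Compute s = H r^T mod 2 one row at a time:
  s_1 = 1 + 1 + 0 + 0 + 1 + 0 + 0 + 1 = 4 ≡ 0 (mod 2).
  s_2 = 1 + 1 + 0 + 0 + 1 + 0 + 0 + 1 = 4 ≡ 0 (mod 2).
  s_3 = 1 + 1 + 0 + 0 + 0 + 0 + 0 + 1 = 3 ≡ 1 (mod 2).
  s_4 = 0 + 1 + 1 + 0 + 1 + 0 + 0 + 1 = 4 ≡ 0 (mod 2).
s = (0, 0, 1, 0)^T — this equals column 2 of H (binary 0010), so error is at position 2.
Correct: flip bit 2 of r = 011110011001001 to get c = 001110011001001.


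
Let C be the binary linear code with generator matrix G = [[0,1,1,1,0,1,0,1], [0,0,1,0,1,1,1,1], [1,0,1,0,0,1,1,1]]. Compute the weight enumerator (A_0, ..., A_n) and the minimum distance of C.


Weight distribution: A_0 = 1, A_2 = 1, A_4 = 2, A_5 = 3, A_7 = 1. Minimum distance d = 2.

Enumerate all 2^3 = 8 messages m ∈ F_2^3.
For each, compute codeword c = mG in F_2^8, then tally its weight.
  m = 000 → c = 00000000, weight = 0.
  m = 100 → c = 01110101, weight = 5.
  m = 010 → c = 00101111, weight = 5.
  m = 110 → c = 01011010, weight = 4.
  m = 001 → c = 10100111, weight = 5.
  m = 101 → c = 11010010, weight = 4.
  m = 011 → c = 10001000, weight = 2.
  m = 111 → c = 11111101, weight = 7.
Tally weights:
  weight 0: 1 codewords.
  weight 2: 1 codewords.
  weight 4: 2 codewords.
  weight 5: 3 codewords.
  weight 7: 1 codewords.
Minimum distance d = smallest w > 0 with A_w > 0 = 2.
Sanity: Σ A_w = 8 = 2^3 = 8 ✓.


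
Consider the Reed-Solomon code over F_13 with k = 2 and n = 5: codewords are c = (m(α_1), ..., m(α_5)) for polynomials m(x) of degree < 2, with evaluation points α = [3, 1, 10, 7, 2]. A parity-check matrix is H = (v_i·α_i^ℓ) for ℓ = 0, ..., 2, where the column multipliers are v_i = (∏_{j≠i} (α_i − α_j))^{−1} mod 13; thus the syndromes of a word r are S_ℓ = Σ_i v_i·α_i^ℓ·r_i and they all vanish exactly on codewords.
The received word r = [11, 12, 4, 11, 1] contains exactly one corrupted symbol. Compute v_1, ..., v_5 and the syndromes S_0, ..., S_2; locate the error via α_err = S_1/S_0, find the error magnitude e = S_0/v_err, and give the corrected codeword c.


S = (2, 6, 5), error at position 1, error magnitude e = 8, c = [3, 12, 4, 11, 1].

Step 1: column multipliers v_i = (∏_{j≠i}(α_i − α_j))^{−1} mod 13.
  i = 1 (α = 3): (3−1)(3−10)(3−7)(3−2) = 2·(−7)·(−4)·1 = 56 ≡ 4, so v_1 = 4^{−1} = 10 (mod 13).
  i = 2 (α = 1): (1−3)(1−10)(1−7)(1−2) = (−2)·(−9)·(−6)·(−1) = 108 ≡ 4, so v_2 = 4^{−1} = 10 (mod 13).
  i = 3 (α = 10): (10−3)(10−1)(10−7)(10−2) = 7·9·3·8 = 1512 ≡ 4, so v_3 = 4^{−1} = 10 (mod 13).
  i = 4 (α = 7): (7−3)(7−1)(7−10)(7−2) = 4·6·(−3)·5 = −360 ≡ 4, so v_4 = 4^{−1} = 10 (mod 13).
  i = 5 (α = 2): (2−3)(2−1)(2−10)(2−7) = (−1)·1·(−8)·(−5) = −40 ≡ 12, so v_5 = 12^{−1} = 12 (mod 13).
  v = [10, 10, 10, 10, 12].
Step 2: syndromes of r = [11, 12, 4, 11, 1] (all sums mod 13).
  S_0 = Σ v_i r_i = 10·11 + 10·12 + 10·4 + 10·11 + 12·1 = 392 ≡ 2.
  S_1 = Σ v_i α_i r_i = 10·3·11 + 10·1·12 + 10·10·4 + 10·7·11 + 12·2·1 = 1644 ≡ 6.
  α_i^2 mod 13 = [9, 1, 9, 10, 4].
  S_2 = Σ v_i α_i^2 r_i = 10·9·11 + 10·1·12 + 10·9·4 + 10·10·11 + 12·4·1 = 2618 ≡ 5.
  S = (2, 6, 5) ≠ 0, so r is not a codeword (an error is present).
Step 3: locate the error. For a single error e at position i, S_ℓ = v_i·e·α_i^ℓ, so α_err = S_1/S_0.
  S_0^{−1} = 2^{−1} = 7 (mod 13), so α_err = 6·7 = 42 ≡ 3 = α_1. Error position i = 1.
  Consistency check: S_2/S_1 = 5·11 = 55 ≡ 3 = α_err ✓ (single-error assumption holds).
Step 4: error magnitude e = S_0/v_1 = S_0·∏_{j≠1}(α_1 − α_j) = 2·4 = 8 ≡ 8 (mod 13).
Step 5: correct position 1: c_1 = r_1 − e = 11 − 8 ≡ 3 (mod 13). Hence c = [3, 12, 4, 11, 1].
  Check: interpolating c through the α_i gives m(x) = 10 + 2·x (degree < 2) with m(α_i) = c_i for every i, so c is indeed a codeword.


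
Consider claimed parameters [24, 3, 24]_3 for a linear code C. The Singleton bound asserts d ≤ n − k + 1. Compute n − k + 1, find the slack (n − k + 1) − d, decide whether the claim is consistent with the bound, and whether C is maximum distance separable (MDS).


Singleton RHS = n − k + 1 = 22, slack = -2, bound violated (no such code; not MDS).

Singleton bound: d ≤ n − k + 1.
Here n = 24, k = 3, so n − k + 1 = 22.
Given d = 24, check d ≤ 22: NO.
Slack = (n − k + 1) − d = -2.
The slack is negative: d = 24 exceeds n − k + 1 = 22 by 2, so the Singleton bound is violated and no linear [24, 3, 24]_3 code can exist. In particular it is not MDS (MDS requires d = n − k + 1 exactly).
Description: the claimed parameters are [24, 3, 24]_3; such a code would be impossible (violates the Singleton bound).


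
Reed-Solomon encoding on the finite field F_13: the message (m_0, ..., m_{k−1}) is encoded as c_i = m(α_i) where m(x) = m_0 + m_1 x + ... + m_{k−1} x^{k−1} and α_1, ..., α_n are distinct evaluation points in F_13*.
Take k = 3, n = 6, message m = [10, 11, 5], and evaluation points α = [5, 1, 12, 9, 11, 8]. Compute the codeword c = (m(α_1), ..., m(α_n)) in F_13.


c = [8, 0, 4, 7, 8, 2]

Message polynomial: m(x) = 10 + 11·x + 5·x^2 (mod 13).
For each evaluation point α_i, compute m(α_i) mod 13:
  α_1 = 5: Horner steps 5 → 10 → 8, so m(5) = 8.
  α_2 = 1: Horner steps 5 → 3 → 0, so m(1) = 0.
  α_3 = 12: Horner steps 5 → 6 → 4, so m(12) = 4.
  α_4 = 9: Horner steps 5 → 4 → 7, so m(9) = 7.
  α_5 = 11: Horner steps 5 → 1 → 8, so m(11) = 8.
  α_6 = 8: Horner steps 5 → 12 → 2, so m(8) = 2.
Codeword c = [8, 0, 4, 7, 8, 2] ∈ F_13^6.


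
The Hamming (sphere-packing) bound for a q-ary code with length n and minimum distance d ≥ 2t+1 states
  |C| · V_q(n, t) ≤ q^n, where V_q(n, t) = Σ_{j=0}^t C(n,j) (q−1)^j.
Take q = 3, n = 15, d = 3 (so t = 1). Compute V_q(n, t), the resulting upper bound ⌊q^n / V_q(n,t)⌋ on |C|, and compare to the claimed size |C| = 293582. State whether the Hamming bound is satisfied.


V_q(n, t) = 31, q^n = 14348907, Hamming bound = 462867, |C| = 293582 ≤ bound (satisfied).

Step 1: Compute V_q(n, t) = Σ_{j=0}^1 C(n, j) (q−1)^j.
  j = 0: C(15,0)·(2)^0 = 1·1 = 1.
  j = 1: C(15,1)·(2)^1 = 15·2 = 30.
  V_q(n, t) = 1 + 30 = 31.
Step 2: q^n = 3^15 = 14348907.
Step 3: Hamming bound ⌊q^n / V_q(n,t)⌋ = ⌊14348907/31⌋ = 462867.
Step 4: Compare |C| = 293582 to 462867: satisfied.
The claimed |C| lies below the Hamming bound.


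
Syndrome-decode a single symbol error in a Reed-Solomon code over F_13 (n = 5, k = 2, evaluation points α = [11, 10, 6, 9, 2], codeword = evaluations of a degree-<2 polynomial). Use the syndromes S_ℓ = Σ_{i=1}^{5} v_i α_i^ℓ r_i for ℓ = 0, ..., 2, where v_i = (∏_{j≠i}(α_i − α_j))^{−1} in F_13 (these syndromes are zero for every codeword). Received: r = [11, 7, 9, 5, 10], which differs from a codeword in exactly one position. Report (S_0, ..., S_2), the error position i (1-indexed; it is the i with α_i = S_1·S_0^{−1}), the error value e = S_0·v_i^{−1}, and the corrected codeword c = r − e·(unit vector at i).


S = (11, 6, 8), error at position 2, error magnitude e = 12, c = [11, 8, 9, 5, 10].

Step 1: column multipliers v_i = (∏_{j≠i}(α_i − α_j))^{−1} mod 13.
  i = 1 (α = 11): (11−10)(11−6)(11−9)(11−2) = 1·5·2·9 = 90 ≡ 12, so v_1 = 12^{−1} = 12 (mod 13).
  i = 2 (α = 10): (10−11)(10−6)(10−9)(10−2) = (−1)·4·1·8 = −32 ≡ 7, so v_2 = 7^{−1} = 2 (mod 13).
  i = 3 (α = 6): (6−11)(6−10)(6−9)(6−2) = (−5)·(−4)·(−3)·4 = −240 ≡ 7, so v_3 = 7^{−1} = 2 (mod 13).
  i = 4 (α = 9): (9−11)(9−10)(9−6)(9−2) = (−2)·(−1)·3·7 = 42 ≡ 3, so v_4 = 3^{−1} = 9 (mod 13).
  i = 5 (α = 2): (2−11)(2−10)(2−6)(2−9) = (−9)·(−8)·(−4)·(−7) = 2016 ≡ 1, so v_5 = 1^{−1} = 1 (mod 13).
  v = [12, 2, 2, 9, 1].
Step 2: syndromes of r = [11, 7, 9, 5, 10] (all sums mod 13).
  S_0 = Σ v_i r_i = 12·11 + 2·7 + 2·9 + 9·5 + 1·10 = 219 ≡ 11.
  S_1 = Σ v_i α_i r_i = 12·11·11 + 2·10·7 + 2·6·9 + 9·9·5 + 1·2·10 = 2125 ≡ 6.
  α_i^2 mod 13 = [4, 9, 10, 3, 4].
  S_2 = Σ v_i α_i^2 r_i = 12·4·11 + 2·9·7 + 2·10·9 + 9·3·5 + 1·4·10 = 1009 ≡ 8.
  S = (11, 6, 8) ≠ 0, so r is not a codeword (an error is present).
Step 3: locate the error. For a single error e at position i, S_ℓ = v_i·e·α_i^ℓ, so α_err = S_1/S_0.
  S_0^{−1} = 11^{−1} = 6 (mod 13), so α_err = 6·6 = 36 ≡ 10 = α_2. Error position i = 2.
  Consistency check: S_2/S_1 = 8·11 = 88 ≡ 10 = α_err ✓ (single-error assumption holds).
Step 4: error magnitude e = S_0/v_2 = S_0·∏_{j≠2}(α_2 − α_j) = 11·7 = 77 ≡ 12 (mod 13).
Step 5: correct position 2: c_2 = r_2 − e = 7 − 12 ≡ 8 (mod 13). Hence c = [11, 8, 9, 5, 10].
  Check: interpolating c through the α_i gives m(x) = 4 + 3·x (degree < 2) with m(α_i) = c_i for every i, so c is indeed a codeword.


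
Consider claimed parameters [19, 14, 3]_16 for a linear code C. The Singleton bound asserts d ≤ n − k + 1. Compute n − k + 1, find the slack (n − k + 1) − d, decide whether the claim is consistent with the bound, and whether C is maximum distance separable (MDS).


Singleton RHS = n − k + 1 = 6, slack = 3, bound satisfied, not MDS.

Singleton bound: d ≤ n − k + 1.
Here n = 19, k = 14, so n − k + 1 = 6.
Given d = 3, check d ≤ 6: YES.
Slack = (n − k + 1) − d = 3.
The code is NOT MDS (slack = 3 > 0).
Description: the claimed parameters are [19, 14, 3]_16; such a code would be non-MDS.


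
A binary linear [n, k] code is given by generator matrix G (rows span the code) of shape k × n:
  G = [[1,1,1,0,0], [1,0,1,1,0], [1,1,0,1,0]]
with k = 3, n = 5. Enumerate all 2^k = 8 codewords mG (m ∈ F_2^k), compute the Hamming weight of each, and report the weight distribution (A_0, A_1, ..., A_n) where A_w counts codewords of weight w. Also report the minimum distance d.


Weight distribution: A_0 = 1, A_1 = 1, A_2 = 3, A_3 = 3. Minimum distance d = 1.

Enumerate all 2^3 = 8 messages m ∈ F_2^3.
For each, compute codeword c = mG in F_2^5, then tally its weight.
  m = 000 → c = 00000, weight = 0.
  m = 100 → c = 11100, weight = 3.
  m = 010 → c = 10110, weight = 3.
  m = 110 → c = 01010, weight = 2.
  m = 001 → c = 11010, weight = 3.
  m = 101 → c = 00110, weight = 2.
  m = 011 → c = 01100, weight = 2.
  m = 111 → c = 10000, weight = 1.
Tally weights:
  weight 0: 1 codewords.
  weight 1: 1 codewords.
  weight 2: 3 codewords.
  weight 3: 3 codewords.
Minimum distance d = smallest w > 0 with A_w > 0 = 1.
Sanity: Σ A_w = 8 = 2^3 = 8 ✓.


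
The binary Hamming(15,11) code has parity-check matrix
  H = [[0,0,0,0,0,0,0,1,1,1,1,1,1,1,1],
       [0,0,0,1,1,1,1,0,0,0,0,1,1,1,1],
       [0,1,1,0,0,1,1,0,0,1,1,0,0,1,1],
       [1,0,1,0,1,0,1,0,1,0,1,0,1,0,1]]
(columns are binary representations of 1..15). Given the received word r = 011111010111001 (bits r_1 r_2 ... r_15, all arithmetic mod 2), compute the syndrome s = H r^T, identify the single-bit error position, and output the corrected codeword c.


s = (1, 1, 0, 0)^T, error position = 12, corrected codeword c = 011111010110001

Compute s = H r^T mod 2 one row at a time:
  s_1 = 1 + 0 + 1 + 1 + 1 + 0 + 0 + 1 = 5 ≡ 1 (mod 2).
  s_2 = 1 + 1 + 1 + 0 + 1 + 0 + 0 + 1 = 5 ≡ 1 (mod 2).
  s_3 = 1 + 1 + 1 + 0 + 1 + 1 + 0 + 1 = 6 ≡ 0 (mod 2).
  s_4 = 0 + 1 + 1 + 0 + 0 + 1 + 0 + 1 = 4 ≡ 0 (mod 2).
s = (1, 1, 0, 0)^T — this equals column 12 of H (binary 1100), so error is at position 12.
Correct: flip bit 12 of r = 011111010111001 to get c = 011111010110001.


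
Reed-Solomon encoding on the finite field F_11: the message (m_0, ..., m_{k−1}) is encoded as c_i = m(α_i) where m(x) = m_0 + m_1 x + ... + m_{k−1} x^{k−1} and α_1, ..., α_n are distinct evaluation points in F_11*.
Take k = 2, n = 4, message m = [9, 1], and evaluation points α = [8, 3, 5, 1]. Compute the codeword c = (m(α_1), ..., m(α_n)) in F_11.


c = [6, 1, 3, 10]

Message polynomial: m(x) = 9 + 1·x (mod 11).
For each evaluation point α_i, compute m(α_i) mod 11:
  α_1 = 8: Horner steps 1 → 6, so m(8) = 6.
  α_2 = 3: Horner steps 1 → 1, so m(3) = 1.
  α_3 = 5: Horner steps 1 → 3, so m(5) = 3.
  α_4 = 1: Horner steps 1 → 10, so m(1) = 10.
Codeword c = [6, 1, 3, 10] ∈ F_11^4.


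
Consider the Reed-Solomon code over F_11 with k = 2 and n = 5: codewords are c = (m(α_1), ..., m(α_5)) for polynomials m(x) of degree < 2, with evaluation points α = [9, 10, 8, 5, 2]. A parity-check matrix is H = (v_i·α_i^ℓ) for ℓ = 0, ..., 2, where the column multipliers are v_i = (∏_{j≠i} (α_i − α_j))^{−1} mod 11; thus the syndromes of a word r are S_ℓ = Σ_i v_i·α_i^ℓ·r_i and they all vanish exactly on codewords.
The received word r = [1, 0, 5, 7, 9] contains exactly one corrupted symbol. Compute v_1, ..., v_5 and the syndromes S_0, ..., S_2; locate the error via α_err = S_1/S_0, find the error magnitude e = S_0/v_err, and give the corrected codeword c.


S = (3, 5, 1), error at position 1, error magnitude e = 4, c = [8, 0, 5, 7, 9].

Step 1: column multipliers v_i = (∏_{j≠i}(α_i − α_j))^{−1} mod 11.
  i = 1 (α = 9): (9−10)(9−8)(9−5)(9−2) = (−1)·1·4·7 = −28 ≡ 5, so v_1 = 5^{−1} = 9 (mod 11).
  i = 2 (α = 10): (10−9)(10−8)(10−5)(10−2) = 1·2·5·8 = 80 ≡ 3, so v_2 = 3^{−1} = 4 (mod 11).
  i = 3 (α = 8): (8−9)(8−10)(8−5)(8−2) = (−1)·(−2)·3·6 = 36 ≡ 3, so v_3 = 3^{−1} = 4 (mod 11).
  i = 4 (α = 5): (5−9)(5−10)(5−8)(5−2) = (−4)·(−5)·(−3)·3 = −180 ≡ 7, so v_4 = 7^{−1} = 8 (mod 11).
  i = 5 (α = 2): (2−9)(2−10)(2−8)(2−5) = (−7)·(−8)·(−6)·(−3) = 1008 ≡ 7, so v_5 = 7^{−1} = 8 (mod 11).
  v = [9, 4, 4, 8, 8].
Step 2: syndromes of r = [1, 0, 5, 7, 9] (all sums mod 11).
  S_0 = Σ v_i r_i = 9·1 + 4·0 + 4·5 + 8·7 + 8·9 = 157 ≡ 3.
  S_1 = Σ v_i α_i r_i = 9·9·1 + 4·10·0 + 4·8·5 + 8·5·7 + 8·2·9 = 665 ≡ 5.
  α_i^2 mod 11 = [4, 1, 9, 3, 4].
  S_2 = Σ v_i α_i^2 r_i = 9·4·1 + 4·1·0 + 4·9·5 + 8·3·7 + 8·4·9 = 672 ≡ 1.
  S = (3, 5, 1) ≠ 0, so r is not a codeword (an error is present).
Step 3: locate the error. For a single error e at position i, S_ℓ = v_i·e·α_i^ℓ, so α_err = S_1/S_0.
  S_0^{−1} = 3^{−1} = 4 (mod 11), so α_err = 5·4 = 20 ≡ 9 = α_1. Error position i = 1.
  Consistency check: S_2/S_1 = 1·9 = 9 ≡ 9 = α_err ✓ (single-error assumption holds).
Step 4: error magnitude e = S_0/v_1 = S_0·∏_{j≠1}(α_1 − α_j) = 3·5 = 15 ≡ 4 (mod 11).
Step 5: correct position 1: c_1 = r_1 − e = 1 − 4 ≡ 8 (mod 11). Hence c = [8, 0, 5, 7, 9].
  Check: interpolating c through the α_i gives m(x) = 3 + 3·x (degree < 2) with m(α_i) = c_i for every i, so c is indeed a codeword.


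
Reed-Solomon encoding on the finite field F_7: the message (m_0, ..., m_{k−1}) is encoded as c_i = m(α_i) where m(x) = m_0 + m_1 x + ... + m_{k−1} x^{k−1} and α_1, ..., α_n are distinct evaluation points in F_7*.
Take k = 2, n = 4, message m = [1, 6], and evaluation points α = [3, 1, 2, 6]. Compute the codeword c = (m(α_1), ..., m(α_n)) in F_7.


c = [5, 0, 6, 2]

Message polynomial: m(x) = 1 + 6·x (mod 7).
For each evaluation point α_i, compute m(α_i) mod 7:
  α_1 = 3: Horner steps 6 → 5, so m(3) = 5.
  α_2 = 1: Horner steps 6 → 0, so m(1) = 0.
  α_3 = 2: Horner steps 6 → 6, so m(2) = 6.
  α_4 = 6: Horner steps 6 → 2, so m(6) = 2.
Codeword c = [5, 0, 6, 2] ∈ F_7^4.


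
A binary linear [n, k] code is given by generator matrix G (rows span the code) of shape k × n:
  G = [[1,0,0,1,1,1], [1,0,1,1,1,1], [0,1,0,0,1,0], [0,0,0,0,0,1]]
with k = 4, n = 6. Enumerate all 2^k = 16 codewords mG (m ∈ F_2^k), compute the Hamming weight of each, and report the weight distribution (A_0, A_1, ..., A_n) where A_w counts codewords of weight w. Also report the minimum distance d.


Weight distribution: A_0 = 1, A_1 = 2, A_2 = 2, A_3 = 4, A_4 = 5, A_5 = 2. Minimum distance d = 1.

Enumerate all 2^4 = 16 messages m ∈ F_2^4.
For each, compute codeword c = mG in F_2^6, then tally its weight.
  m = 0000 → c = 000000, weight = 0.
  m = 1000 → c = 100111, weight = 4.
  m = 0100 → c = 101111, weight = 5.
  m = 1100 → c = 001000, weight = 1.
  m = 0010 → c = 010010, weight = 2.
  m = 1010 → c = 110101, weight = 4.
  m = 0110 → c = 111101, weight = 5.
  m = 1110 → c = 011010, weight = 3.
  m = 0001 → c = 000001, weight = 1.
  m = 1001 → c = 100110, weight = 3.
  m = 0101 → c = 101110, weight = 4.
  m = 1101 → c = 001001, weight = 2.
  m = 0011 → c = 010011, weight = 3.
  m = 1011 → c = 110100, weight = 3.
  m = 0111 → c = 111100, weight = 4.
  m = 1111 → c = 011011, weight = 4.
Tally weights:
  weight 0: 1 codewords.
  weight 1: 2 codewords.
  weight 2: 2 codewords.
  weight 3: 4 codewords.
  weight 4: 5 codewords.
  weight 5: 2 codewords.
Minimum distance d = smallest w > 0 with A_w > 0 = 1.
Sanity: Σ A_w = 16 = 2^4 = 16 ✓.


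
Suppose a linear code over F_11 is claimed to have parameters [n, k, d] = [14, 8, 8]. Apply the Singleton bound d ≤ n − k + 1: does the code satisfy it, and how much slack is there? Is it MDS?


Singleton RHS = n − k + 1 = 7, slack = -1, bound violated (no such code; not MDS).

Singleton bound: d ≤ n − k + 1.
Here n = 14, k = 8, so n − k + 1 = 7.
Given d = 8, check d ≤ 7: NO.
Slack = (n − k + 1) − d = -1.
The slack is negative: d = 8 exceeds n − k + 1 = 7 by 1, so the Singleton bound is violated and no linear [14, 8, 8]_11 code can exist. In particular it is not MDS (MDS requires d = n − k + 1 exactly).
Description: the claimed parameters are [14, 8, 8]_11; such a code would be impossible (violates the Singleton bound).


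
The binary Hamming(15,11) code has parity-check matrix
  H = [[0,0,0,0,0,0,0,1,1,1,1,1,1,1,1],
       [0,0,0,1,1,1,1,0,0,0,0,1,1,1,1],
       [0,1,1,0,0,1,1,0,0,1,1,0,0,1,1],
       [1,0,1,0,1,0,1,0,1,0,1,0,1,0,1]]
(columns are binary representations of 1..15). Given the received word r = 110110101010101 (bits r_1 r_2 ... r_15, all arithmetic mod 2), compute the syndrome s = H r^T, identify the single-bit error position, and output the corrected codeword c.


s = (0, 1, 0, 1)^T, error position = 5, corrected codeword c = 110100101010101

Compute s = H r^T mod 2 one row at a time:
  s_1 = 0 + 1 + 0 + 1 + 0 + 1 + 0 + 1 = 4 ≡ 0 (mod 2).
  s_2 = 1 + 1 + 0 + 1 + 0 + 1 + 0 + 1 = 5 ≡ 1 (mod 2).
  s_3 = 1 + 0 + 0 + 1 + 0 + 1 + 0 + 1 = 4 ≡ 0 (mod 2).
  s_4 = 1 + 0 + 1 + 1 + 1 + 1 + 1 + 1 = 7 ≡ 1 (mod 2).
s = (0, 1, 0, 1)^T — this equals column 5 of H (binary 0101), so error is at position 5.
Correct: flip bit 5 of r = 110110101010101 to get c = 110100101010101.


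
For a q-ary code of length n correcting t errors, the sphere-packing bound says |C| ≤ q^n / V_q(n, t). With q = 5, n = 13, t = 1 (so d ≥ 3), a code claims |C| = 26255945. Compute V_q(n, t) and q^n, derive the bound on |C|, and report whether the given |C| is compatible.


V_q(n, t) = 53, q^n = 1220703125, Hamming bound = 23032134, |C| = 26255945 > bound (violated).

Step 1: Compute V_q(n, t) = Σ_{j=0}^1 C(n, j) (q−1)^j.
  j = 0: C(13,0)·(4)^0 = 1·1 = 1.
  j = 1: C(13,1)·(4)^1 = 13·4 = 52.
  V_q(n, t) = 1 + 52 = 53.
Step 2: q^n = 5^13 = 1220703125.
Step 3: Hamming bound ⌊q^n / V_q(n,t)⌋ = ⌊1220703125/53⌋ = 23032134.
Step 4: Compare |C| = 26255945 to 23032134: violated.
The claimed |C| lies above the Hamming bound, so no 5-ary code of length 13 with d ≥ 3 can have 26255945 codewords.


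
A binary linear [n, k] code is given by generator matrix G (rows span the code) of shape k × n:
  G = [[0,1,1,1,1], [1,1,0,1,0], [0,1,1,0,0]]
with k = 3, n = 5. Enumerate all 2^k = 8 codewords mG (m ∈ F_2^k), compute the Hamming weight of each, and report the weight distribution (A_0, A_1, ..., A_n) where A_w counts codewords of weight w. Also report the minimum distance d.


Weight distribution: A_0 = 1, A_2 = 2, A_3 = 4, A_4 = 1. Minimum distance d = 2.

Enumerate all 2^3 = 8 messages m ∈ F_2^3.
For each, compute codeword c = mG in F_2^5, then tally its weight.
  m = 000 → c = 00000, weight = 0.
  m = 100 → c = 01111, weight = 4.
  m = 010 → c = 11010, weight = 3.
  m = 110 → c = 10101, weight = 3.
  m = 001 → c = 01100, weight = 2.
  m = 101 → c = 00011, weight = 2.
  m = 011 → c = 10110, weight = 3.
  m = 111 → c = 11001, weight = 3.
Tally weights:
  weight 0: 1 codewords.
  weight 2: 2 codewords.
  weight 3: 4 codewords.
  weight 4: 1 codewords.
Minimum distance d = smallest w > 0 with A_w > 0 = 2.
Sanity: Σ A_w = 8 = 2^3 = 8 ✓.


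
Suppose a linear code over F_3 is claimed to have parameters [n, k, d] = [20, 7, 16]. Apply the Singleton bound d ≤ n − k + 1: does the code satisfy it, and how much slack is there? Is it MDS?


Singleton RHS = n − k + 1 = 14, slack = -2, bound violated (no such code; not MDS).

Singleton bound: d ≤ n − k + 1.
Here n = 20, k = 7, so n − k + 1 = 14.
Given d = 16, check d ≤ 14: NO.
Slack = (n − k + 1) − d = -2.
The slack is negative: d = 16 exceeds n − k + 1 = 14 by 2, so the Singleton bound is violated and no linear [20, 7, 16]_3 code can exist. In particular it is not MDS (MDS requires d = n − k + 1 exactly).
Description: the claimed parameters are [20, 7, 16]_3; such a code would be impossible (violates the Singleton bound).


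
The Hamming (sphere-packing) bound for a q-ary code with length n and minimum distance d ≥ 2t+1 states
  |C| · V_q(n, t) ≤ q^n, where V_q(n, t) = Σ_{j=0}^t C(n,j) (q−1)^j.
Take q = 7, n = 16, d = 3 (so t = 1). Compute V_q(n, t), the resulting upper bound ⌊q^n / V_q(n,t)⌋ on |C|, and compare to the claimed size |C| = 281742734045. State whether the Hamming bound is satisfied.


V_q(n, t) = 97, q^n = 33232930569601, Hamming bound = 342607531645, |C| = 281742734045 ≤ bound (satisfied).

Step 1: Compute V_q(n, t) = Σ_{j=0}^1 C(n, j) (q−1)^j.
  j = 0: C(16,0)·(6)^0 = 1·1 = 1.
  j = 1: C(16,1)·(6)^1 = 16·6 = 96.
  V_q(n, t) = 1 + 96 = 97.
Step 2: q^n = 7^16 = 33232930569601.
Step 3: Hamming bound ⌊q^n / V_q(n,t)⌋ = ⌊33232930569601/97⌋ = 342607531645.
Step 4: Compare |C| = 281742734045 to 342607531645: satisfied.
The claimed |C| lies below the Hamming bound.


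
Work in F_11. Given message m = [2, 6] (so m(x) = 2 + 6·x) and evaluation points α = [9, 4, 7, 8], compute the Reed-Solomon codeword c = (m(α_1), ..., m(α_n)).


c = [1, 4, 0, 6]

Message polynomial: m(x) = 2 + 6·x (mod 11).
For each evaluation point α_i, compute m(α_i) mod 11:
  α_1 = 9: Horner steps 6 → 1, so m(9) = 1.
  α_2 = 4: Horner steps 6 → 4, so m(4) = 4.
  α_3 = 7: Horner steps 6 → 0, so m(7) = 0.
  α_4 = 8: Horner steps 6 → 6, so m(8) = 6.
Codeword c = [1, 4, 0, 6] ∈ F_11^4.


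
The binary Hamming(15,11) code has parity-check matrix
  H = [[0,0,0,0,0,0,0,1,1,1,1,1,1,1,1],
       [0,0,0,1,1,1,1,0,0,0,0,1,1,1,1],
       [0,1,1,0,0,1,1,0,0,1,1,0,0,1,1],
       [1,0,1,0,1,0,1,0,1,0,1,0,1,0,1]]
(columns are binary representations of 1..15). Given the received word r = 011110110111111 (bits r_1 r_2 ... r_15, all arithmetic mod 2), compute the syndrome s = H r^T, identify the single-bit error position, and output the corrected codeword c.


s = (1, 1, 1, 0)^T, error position = 14, corrected codeword c = 011110110111101

Compute s = H r^T mod 2 one row at a time:
  s_1 = 1 + 0 + 1 + 1 + 1 + 1 + 1 + 1 = 7 ≡ 1 (mod 2).
  s_2 = 1 + 1 + 0 + 1 + 1 + 1 + 1 + 1 = 7 ≡ 1 (mod 2).
  s_3 = 1 + 1 + 0 + 1 + 1 + 1 + 1 + 1 = 7 ≡ 1 (mod 2).
  s_4 = 0 + 1 + 1 + 1 + 0 + 1 + 1 + 1 = 6 ≡ 0 (mod 2).
s = (1, 1, 1, 0)^T — this equals column 14 of H (binary 1110), so error is at position 14.
Correct: flip bit 14 of r = 011110110111111 to get c = 011110110111101.


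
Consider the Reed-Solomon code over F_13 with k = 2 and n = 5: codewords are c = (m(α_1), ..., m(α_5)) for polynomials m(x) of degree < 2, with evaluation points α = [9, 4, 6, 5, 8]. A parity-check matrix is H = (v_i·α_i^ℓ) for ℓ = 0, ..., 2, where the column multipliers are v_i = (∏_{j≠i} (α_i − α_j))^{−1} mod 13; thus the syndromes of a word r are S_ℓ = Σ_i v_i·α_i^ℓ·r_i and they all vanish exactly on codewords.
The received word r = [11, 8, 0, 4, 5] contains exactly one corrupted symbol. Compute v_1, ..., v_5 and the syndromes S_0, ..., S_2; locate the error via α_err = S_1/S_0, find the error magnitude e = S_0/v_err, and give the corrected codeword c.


S = (11, 8, 7), error at position 1, error magnitude e = 10, c = [1, 8, 0, 4, 5].

Step 1: column multipliers v_i = (∏_{j≠i}(α_i − α_j))^{−1} mod 13.
  i = 1 (α = 9): (9−4)(9−6)(9−5)(9−8) = 5·3·4·1 = 60 ≡ 8, so v_1 = 8^{−1} = 5 (mod 13).
  i = 2 (α = 4): (4−9)(4−6)(4−5)(4−8) = (−5)·(−2)·(−1)·(−4) = 40 ≡ 1, so v_2 = 1^{−1} = 1 (mod 13).
  i = 3 (α = 6): (6−9)(6−4)(6−5)(6−8) = (−3)·2·1·(−2) = 12 ≡ 12, so v_3 = 12^{−1} = 12 (mod 13).
  i = 4 (α = 5): (5−9)(5−4)(5−6)(5−8) = (−4)·1·(−1)·(−3) = −12 ≡ 1, so v_4 = 1^{−1} = 1 (mod 13).
  i = 5 (α = 8): (8−9)(8−4)(8−6)(8−5) = (−1)·4·2·3 = −24 ≡ 2, so v_5 = 2^{−1} = 7 (mod 13).
  v = [5, 1, 12, 1, 7].
Step 2: syndromes of r = [11, 8, 0, 4, 5] (all sums mod 13).
  S_0 = Σ v_i r_i = 5·11 + 1·8 + 12·0 + 1·4 + 7·5 = 102 ≡ 11.
  S_1 = Σ v_i α_i r_i = 5·9·11 + 1·4·8 + 12·6·0 + 1·5·4 + 7·8·5 = 827 ≡ 8.
  α_i^2 mod 13 = [3, 3, 10, 12, 12].
  S_2 = Σ v_i α_i^2 r_i = 5·3·11 + 1·3·8 + 12·10·0 + 1·12·4 + 7·12·5 = 657 ≡ 7.
  S = (11, 8, 7) ≠ 0, so r is not a codeword (an error is present).
Step 3: locate the error. For a single error e at position i, S_ℓ = v_i·e·α_i^ℓ, so α_err = S_1/S_0.
  S_0^{−1} = 11^{−1} = 6 (mod 13), so α_err = 8·6 = 48 ≡ 9 = α_1. Error position i = 1.
  Consistency check: S_2/S_1 = 7·5 = 35 ≡ 9 = α_err ✓ (single-error assumption holds).
Step 4: error magnitude e = S_0/v_1 = S_0·∏_{j≠1}(α_1 − α_j) = 11·8 = 88 ≡ 10 (mod 13).
Step 5: correct position 1: c_1 = r_1 − e = 11 − 10 ≡ 1 (mod 13). Hence c = [1, 8, 0, 4, 5].
  Check: interpolating c through the α_i gives m(x) = 11 + 9·x (degree < 2) with m(α_i) = c_i for every i, so c is indeed a codeword.
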